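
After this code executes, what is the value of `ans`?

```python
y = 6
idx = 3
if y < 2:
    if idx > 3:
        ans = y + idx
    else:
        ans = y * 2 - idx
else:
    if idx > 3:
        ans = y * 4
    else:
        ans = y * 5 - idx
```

y=6, idx=3
y < 2 is False; idx > 3 is False
→ ans = y * 5 - idx = 27

27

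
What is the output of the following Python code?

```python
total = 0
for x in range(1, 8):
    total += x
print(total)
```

28

x=1: total = 0+1 = 1
x=2: total = 1+2 = 3
x=3: total = 3+3 = 6
x=4: total = 6+4 = 10
x=5: total = 10+5 = 15
x=6: total = 15+6 = 21
x=7: total = 21+7 = 28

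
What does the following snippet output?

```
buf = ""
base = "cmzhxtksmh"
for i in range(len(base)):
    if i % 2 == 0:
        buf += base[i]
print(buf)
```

i=0: add 'c' → 'c'
i=1: skip
i=2: add 'z' → 'cz'
i=3: skip
i=4: add 'x' → 'czx'
i=5: skip
i=6: add 'k' → 'czxk'
i=7: skip
i=8: add 'm' → 'czxkm'
i=9: skip

czxkm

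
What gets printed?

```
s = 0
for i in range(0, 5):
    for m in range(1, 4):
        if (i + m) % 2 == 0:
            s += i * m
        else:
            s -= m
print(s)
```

i=0,m=1: odd sum, s = 0-1 = -1
i=0,m=2: even sum, s = (-1)+0 = -1
i=0,m=3: odd sum, s = (-1)-3 = -4
i=1,m=1: even sum, s = (-4)+1 = -3
i=1,m=2: odd sum, s = (-3)-2 = -5
i=1,m=3: even sum, s = (-5)+3 = -2
i=2,m=1: odd sum, s = (-2)-1 = -3
i=2,m=2: even sum, s = (-3)+4 = 1
i=2,m=3: odd sum, s = 1-3 = -2
i=3,m=1: even sum, s = (-2)+3 = 1
i=3,m=2: odd sum, s = 1-2 = -1
i=3,m=3: even sum, s = (-1)+9 = 8
i=4,m=1: odd sum, s = 8-1 = 7
i=4,m=2: even sum, s = 7+8 = 15
i=4,m=3: odd sum, s = 15-3 = 12

12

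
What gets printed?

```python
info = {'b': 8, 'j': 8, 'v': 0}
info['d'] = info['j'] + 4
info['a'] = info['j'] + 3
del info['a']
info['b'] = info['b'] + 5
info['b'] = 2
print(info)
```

{'b': 2, 'j': 8, 'v': 0, 'd': 12}

info['d'] = info['j']+4 = 12 → {'b': 8, 'j': 8, 'v': 0, 'd': 12}
info['a'] = info['j']+3 = 11 → {'b': 8, 'j': 8, 'v': 0, 'd': 12, 'a': 11}
del 'a' → {'b': 8, 'j': 8, 'v': 0, 'd': 12}
info['b'] = info['b']+5 = 13 → {'b': 13, 'j': 8, 'v': 0, 'd': 12}
info['b'] = 2 → {'b': 2, 'j': 8, 'v': 0, 'd': 12}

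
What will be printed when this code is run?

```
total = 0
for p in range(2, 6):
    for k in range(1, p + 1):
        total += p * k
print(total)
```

p=2,k=1: total = 0+2 = 2
p=2,k=2: total = 2+4 = 6
p=3,k=1: total = 6+3 = 9
p=3,k=2: total = 9+6 = 15
p=3,k=3: total = 15+9 = 24
p=4,k=1: total = 24+4 = 28
p=4,k=2: total = 28+8 = 36
p=4,k=3: total = 36+12 = 48
p=4,k=4: total = 48+16 = 64
p=5,k=1: total = 64+5 = 69
p=5,k=2: total = 69+10 = 79
p=5,k=3: total = 79+15 = 94
p=5,k=4: total = 94+20 = 114
p=5,k=5: total = 114+25 = 139

139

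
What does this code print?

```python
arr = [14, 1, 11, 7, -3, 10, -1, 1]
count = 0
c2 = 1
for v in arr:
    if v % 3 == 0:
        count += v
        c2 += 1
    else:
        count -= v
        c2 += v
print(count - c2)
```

-91

v=14: not %3==0, count = 0-14 = -14; c2=15
v=1: not %3==0, count = (-14)-1 = -15; c2=16
v=11: not %3==0, count = (-15)-11 = -26; c2=27
v=7: not %3==0, count = (-26)-7 = -33; c2=34
v=-3: %3==0, count = (-33)+(-3) = -36; c2=35
v=10: not %3==0, count = (-36)-10 = -46; c2=45
v=-1: not %3==0, count = (-46)-(-1) = -45; c2=44
v=1: not %3==0, count = (-45)-1 = -46; c2=45
count-c2 = (-46)-45 = -91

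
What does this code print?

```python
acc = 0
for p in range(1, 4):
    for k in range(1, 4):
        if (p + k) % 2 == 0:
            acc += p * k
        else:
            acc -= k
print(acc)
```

p=1,k=1: even sum, acc = 0+1 = 1
p=1,k=2: odd sum, acc = 1-2 = -1
p=1,k=3: even sum, acc = (-1)+3 = 2
p=2,k=1: odd sum, acc = 2-1 = 1
p=2,k=2: even sum, acc = 1+4 = 5
p=2,k=3: odd sum, acc = 5-3 = 2
p=3,k=1: even sum, acc = 2+3 = 5
p=3,k=2: odd sum, acc = 5-2 = 3
p=3,k=3: even sum, acc = 3+9 = 12

12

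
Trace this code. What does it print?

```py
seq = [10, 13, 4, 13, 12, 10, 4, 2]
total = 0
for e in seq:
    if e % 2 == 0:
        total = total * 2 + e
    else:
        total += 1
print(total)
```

578

e=10: even, total = 0*2+10 = 10
e=13: not even, total = 10+1 = 11
e=4: even, total = 11*2+4 = 26
e=13: not even, total = 26+1 = 27
e=12: even, total = 27*2+12 = 66
e=10: even, total = 66*2+10 = 142
e=4: even, total = 142*2+4 = 288
e=2: even, total = 288*2+2 = 578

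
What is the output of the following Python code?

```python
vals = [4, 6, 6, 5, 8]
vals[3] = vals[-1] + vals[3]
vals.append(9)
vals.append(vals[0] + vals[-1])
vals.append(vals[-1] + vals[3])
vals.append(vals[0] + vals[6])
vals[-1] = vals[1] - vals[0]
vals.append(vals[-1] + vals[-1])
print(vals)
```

vals[3] = vals[-1]+vals[3] = 8+5 = 13 → [4, 6, 6, 13, 8]
append 9 → [4, 6, 6, 13, 8, 9]
append vals[0]+vals[-1] = 4+9 = 13 → [4, 6, 6, 13, 8, 9, 13]
append vals[-1]+vals[3] = 13+13 = 26 → [4, 6, 6, 13, 8, 9, 13, 26]
append vals[0]+vals[6] = 4+13 = 17 → [4, 6, 6, 13, 8, 9, 13, 26, 17]
vals[-1] = vals[1]-vals[0] = 6-4 = 2 → [4, 6, 6, 13, 8, 9, 13, 26, 2]
append vals[-1]+vals[-1] = 2+2 = 4 → [4, 6, 6, 13, 8, 9, 13, 26, 2, 4]

[4, 6, 6, 13, 8, 9, 13, 26, 2, 4]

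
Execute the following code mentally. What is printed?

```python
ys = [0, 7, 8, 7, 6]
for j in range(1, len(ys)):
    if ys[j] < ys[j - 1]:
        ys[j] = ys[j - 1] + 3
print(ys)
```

j=1: 7>=0, unchanged → [0, 7, 8, 7, 6]
j=2: 8>=7, unchanged → [0, 7, 8, 7, 6]
j=3: 7<8, ys[3] = 8+3 = 11 → [0, 7, 8, 11, 6]
j=4: 6<11, ys[4] = 11+3 = 14 → [0, 7, 8, 11, 14]

[0, 7, 8, 11, 14]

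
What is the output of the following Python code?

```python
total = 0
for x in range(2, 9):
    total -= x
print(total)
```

x=2: total = 0-2 = -2
x=3: total = (-2)-3 = -5
x=4: total = (-5)-4 = -9
x=5: total = (-9)-5 = -14
x=6: total = (-14)-6 = -20
x=7: total = (-20)-7 = -27
x=8: total = (-27)-8 = -35

-35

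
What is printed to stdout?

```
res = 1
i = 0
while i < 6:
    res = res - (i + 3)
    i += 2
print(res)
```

i=0: res = 1-3 = -2
i=2: res = (-2)-5 = -7
i=4: res = (-7)-7 = -14

-14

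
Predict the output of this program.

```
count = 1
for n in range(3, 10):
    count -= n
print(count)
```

n=3: count = 1-3 = -2
n=4: count = (-2)-4 = -6
n=5: count = (-6)-5 = -11
n=6: count = (-11)-6 = -17
n=7: count = (-17)-7 = -24
n=8: count = (-24)-8 = -32
n=9: count = (-32)-9 = -41

-41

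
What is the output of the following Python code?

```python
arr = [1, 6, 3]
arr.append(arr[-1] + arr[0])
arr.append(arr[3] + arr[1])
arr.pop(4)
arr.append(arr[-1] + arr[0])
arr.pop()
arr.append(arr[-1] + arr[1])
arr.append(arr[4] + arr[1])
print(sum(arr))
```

append arr[-1]+arr[0] = 3+1 = 4 → [1, 6, 3, 4]
append arr[3]+arr[1] = 4+6 = 10 → [1, 6, 3, 4, 10]
pop(4) removes 10 → [1, 6, 3, 4]
append arr[-1]+arr[0] = 4+1 = 5 → [1, 6, 3, 4, 5]
pop() removes 5 → [1, 6, 3, 4]
append arr[-1]+arr[1] = 4+6 = 10 → [1, 6, 3, 4, 10]
append arr[4]+arr[1] = 10+6 = 16 → [1, 6, 3, 4, 10, 16]
sum = 40

40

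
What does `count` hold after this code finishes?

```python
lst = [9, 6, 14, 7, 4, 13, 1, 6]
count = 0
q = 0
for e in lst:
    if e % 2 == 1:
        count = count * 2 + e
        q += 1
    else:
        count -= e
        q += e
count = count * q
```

-1870

e=9: odd, count = 0*2+9 = 9; q=1
e=6: not odd, count = 9-6 = 3; q=7
e=14: not odd, count = 3-14 = -11; q=21
e=7: odd, count = (-11)*2+7 = -15; q=22
e=4: not odd, count = (-15)-4 = -19; q=26
e=13: odd, count = (-19)*2+13 = -25; q=27
e=1: odd, count = (-25)*2+1 = -49; q=28
e=6: not odd, count = (-49)-6 = -55; q=34
count*q = (-55)*34 = -1870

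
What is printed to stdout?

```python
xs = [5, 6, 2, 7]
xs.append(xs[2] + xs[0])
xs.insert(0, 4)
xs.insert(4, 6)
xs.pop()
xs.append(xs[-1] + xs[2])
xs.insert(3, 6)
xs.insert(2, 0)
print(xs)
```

[4, 5, 0, 6, 6, 2, 6, 7, 13]

append xs[2]+xs[0] = 2+5 = 7 → [5, 6, 2, 7, 7]
insert 4 at 0 → [4, 5, 6, 2, 7, 7]
insert 6 at 4 → [4, 5, 6, 2, 6, 7, 7]
pop() removes 7 → [4, 5, 6, 2, 6, 7]
append xs[-1]+xs[2] = 7+6 = 13 → [4, 5, 6, 2, 6, 7, 13]
insert 6 at 3 → [4, 5, 6, 6, 2, 6, 7, 13]
insert 0 at 2 → [4, 5, 0, 6, 6, 2, 6, 7, 13]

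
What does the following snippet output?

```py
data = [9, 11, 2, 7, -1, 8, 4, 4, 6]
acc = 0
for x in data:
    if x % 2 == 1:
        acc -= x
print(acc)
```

-26

x=9: odd, acc = 0-9 = -9
x=11: odd, acc = (-9)-11 = -20
x=2: not odd
x=7: odd, acc = (-20)-7 = -27
x=-1: odd, acc = (-27)-(-1) = -26
x=8: not odd
x=4: not odd
x=4: not odd
x=6: not odd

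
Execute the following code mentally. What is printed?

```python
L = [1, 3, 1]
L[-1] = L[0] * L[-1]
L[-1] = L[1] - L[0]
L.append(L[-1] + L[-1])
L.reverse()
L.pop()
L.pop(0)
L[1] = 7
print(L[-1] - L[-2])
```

5

L[-1] = L[0]*L[-1] = 1*1 = 1 → [1, 3, 1]
L[-1] = L[1]-L[0] = 3-1 = 2 → [1, 3, 2]
append L[-1]+L[-1] = 2+2 = 4 → [1, 3, 2, 4]
reverse → [4, 2, 3, 1]
pop() removes 1 → [4, 2, 3]
pop(0) removes 4 → [2, 3]
L[1] = 7 → [2, 7]
L[-1]-L[-2] = 7-2 = 5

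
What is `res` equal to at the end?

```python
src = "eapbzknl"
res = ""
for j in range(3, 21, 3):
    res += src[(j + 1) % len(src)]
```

j=3: add src[4]='z' → 'z'
j=6: add src[7]='l' → 'zl'
j=9: add src[2]='p' → 'zlp'
j=12: add src[5]='k' → 'zlpk'
j=15: add src[0]='e' → 'zlpke'
j=18: add src[3]='b' → 'zlpkeb'

'zlpkeb'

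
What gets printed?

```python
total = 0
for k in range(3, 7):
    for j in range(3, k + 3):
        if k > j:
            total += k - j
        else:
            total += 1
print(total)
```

22

k=3,j=3: not 3>3, total = 0+1 = 1
k=3,j=4: not 3>4, total = 1+1 = 2
k=3,j=5: not 3>5, total = 2+1 = 3
k=4,j=3: 4>3, total = 3+1 = 4
k=4,j=4: not 4>4, total = 4+1 = 5
k=4,j=5: not 4>5, total = 5+1 = 6
k=4,j=6: not 4>6, total = 6+1 = 7
k=5,j=3: 5>3, total = 7+2 = 9
k=5,j=4: 5>4, total = 9+1 = 10
k=5,j=5: not 5>5, total = 10+1 = 11
k=5,j=6: not 5>6, total = 11+1 = 12
k=5,j=7: not 5>7, total = 12+1 = 13
k=6,j=3: 6>3, total = 13+3 = 16
k=6,j=4: 6>4, total = 16+2 = 18
k=6,j=5: 6>5, total = 18+1 = 19
k=6,j=6: not 6>6, total = 19+1 = 20
k=6,j=7: not 6>7, total = 20+1 = 21
k=6,j=8: not 6>8, total = 21+1 = 22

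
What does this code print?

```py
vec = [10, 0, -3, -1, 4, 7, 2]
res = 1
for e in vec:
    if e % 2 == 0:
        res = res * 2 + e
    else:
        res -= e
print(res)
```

e=10: even, res = 1*2+10 = 12
e=0: even, res = 12*2+0 = 24
e=-3: not even, res = 24-(-3) = 27
e=-1: not even, res = 27-(-1) = 28
e=4: even, res = 28*2+4 = 60
e=7: not even, res = 60-7 = 53
e=2: even, res = 53*2+2 = 108

108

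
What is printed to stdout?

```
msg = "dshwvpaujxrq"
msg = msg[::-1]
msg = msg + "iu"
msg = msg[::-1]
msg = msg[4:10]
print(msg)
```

reverse → 'qrxjuapvwhsd'
+ 'iu' → 'qrxjuapvwhsdiu'
reverse → 'uidshwvpaujxrq'
slice [4:10] → 'hwvpau'

hwvpau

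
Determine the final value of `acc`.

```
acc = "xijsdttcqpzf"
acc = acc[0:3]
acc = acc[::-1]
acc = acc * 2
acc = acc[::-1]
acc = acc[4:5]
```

'i'

slice [0:3] → 'xij'
reverse → 'jix'
repeat ×2 → 'jixjix'
reverse → 'xijxij'
slice [4:5] → 'i'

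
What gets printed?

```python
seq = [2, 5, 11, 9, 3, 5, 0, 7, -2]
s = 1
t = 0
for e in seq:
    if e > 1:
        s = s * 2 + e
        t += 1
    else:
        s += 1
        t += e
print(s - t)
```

691

e=2: >1, s = 1*2+2 = 4; t=1
e=5: >1, s = 4*2+5 = 13; t=2
e=11: >1, s = 13*2+11 = 37; t=3
e=9: >1, s = 37*2+9 = 83; t=4
e=3: >1, s = 83*2+3 = 169; t=5
e=5: >1, s = 169*2+5 = 343; t=6
e=0: not >1, s = 343+1 = 344; t=6
e=7: >1, s = 344*2+7 = 695; t=7
e=-2: not >1, s = 695+1 = 696; t=5
s-t = 696-5 = 691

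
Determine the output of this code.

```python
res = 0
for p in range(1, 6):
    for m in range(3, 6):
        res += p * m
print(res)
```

p=1,m=3: res = 0+3 = 3
p=1,m=4: res = 3+4 = 7
p=1,m=5: res = 7+5 = 12
p=2,m=3: res = 12+6 = 18
p=2,m=4: res = 18+8 = 26
p=2,m=5: res = 26+10 = 36
p=3,m=3: res = 36+9 = 45
p=3,m=4: res = 45+12 = 57
p=3,m=5: res = 57+15 = 72
p=4,m=3: res = 72+12 = 84
p=4,m=4: res = 84+16 = 100
p=4,m=5: res = 100+20 = 120
p=5,m=3: res = 120+15 = 135
p=5,m=4: res = 135+20 = 155
p=5,m=5: res = 155+25 = 180

180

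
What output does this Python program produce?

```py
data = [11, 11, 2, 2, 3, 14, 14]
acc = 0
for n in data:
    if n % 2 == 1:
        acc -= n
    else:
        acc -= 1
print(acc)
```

-29

n=11: odd, acc = 0-11 = -11
n=11: odd, acc = (-11)-11 = -22
n=2: not odd, acc = (-22)-1 = -23
n=2: not odd, acc = (-23)-1 = -24
n=3: odd, acc = (-24)-3 = -27
n=14: not odd, acc = (-27)-1 = -28
n=14: not odd, acc = (-28)-1 = -29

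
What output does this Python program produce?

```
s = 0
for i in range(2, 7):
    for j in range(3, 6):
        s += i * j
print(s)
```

i=2,j=3: s = 0+6 = 6
i=2,j=4: s = 6+8 = 14
i=2,j=5: s = 14+10 = 24
i=3,j=3: s = 24+9 = 33
i=3,j=4: s = 33+12 = 45
i=3,j=5: s = 45+15 = 60
i=4,j=3: s = 60+12 = 72
i=4,j=4: s = 72+16 = 88
i=4,j=5: s = 88+20 = 108
i=5,j=3: s = 108+15 = 123
i=5,j=4: s = 123+20 = 143
i=5,j=5: s = 143+25 = 168
i=6,j=3: s = 168+18 = 186
i=6,j=4: s = 186+24 = 210
i=6,j=5: s = 210+30 = 240

240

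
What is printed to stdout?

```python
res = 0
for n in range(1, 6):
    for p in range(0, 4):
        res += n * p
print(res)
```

90

n=1,p=0: res = 0+0 = 0
n=1,p=1: res = 0+1 = 1
n=1,p=2: res = 1+2 = 3
n=1,p=3: res = 3+3 = 6
n=2,p=0: res = 6+0 = 6
n=2,p=1: res = 6+2 = 8
n=2,p=2: res = 8+4 = 12
n=2,p=3: res = 12+6 = 18
n=3,p=0: res = 18+0 = 18
n=3,p=1: res = 18+3 = 21
n=3,p=2: res = 21+6 = 27
n=3,p=3: res = 27+9 = 36
n=4,p=0: res = 36+0 = 36
n=4,p=1: res = 36+4 = 40
n=4,p=2: res = 40+8 = 48
n=4,p=3: res = 48+12 = 60
n=5,p=0: res = 60+0 = 60
n=5,p=1: res = 60+5 = 65
n=5,p=2: res = 65+10 = 75
n=5,p=3: res = 75+15 = 90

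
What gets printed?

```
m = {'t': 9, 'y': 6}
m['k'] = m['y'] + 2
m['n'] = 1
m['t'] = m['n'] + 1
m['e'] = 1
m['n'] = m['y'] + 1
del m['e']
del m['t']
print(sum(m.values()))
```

21

m['k'] = m['y']+2 = 8 → {'t': 9, 'y': 6, 'k': 8}
m['n'] = 1 → {'t': 9, 'y': 6, 'k': 8, 'n': 1}
m['t'] = m['n']+1 = 2 → {'t': 2, 'y': 6, 'k': 8, 'n': 1}
m['e'] = 1 → {'t': 2, 'y': 6, 'k': 8, 'n': 1, 'e': 1}
m['n'] = m['y']+1 = 7 → {'t': 2, 'y': 6, 'k': 8, 'n': 7, 'e': 1}
del 'e' → {'t': 2, 'y': 6, 'k': 8, 'n': 7}
del 't' → {'y': 6, 'k': 8, 'n': 7}
sum of values = 21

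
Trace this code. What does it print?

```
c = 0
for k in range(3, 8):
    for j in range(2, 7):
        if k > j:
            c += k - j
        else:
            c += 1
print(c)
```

45

k=3,j=2: 3>2, c = 0+1 = 1
k=3,j=3: not 3>3, c = 1+1 = 2
k=3,j=4: not 3>4, c = 2+1 = 3
k=3,j=5: not 3>5, c = 3+1 = 4
k=3,j=6: not 3>6, c = 4+1 = 5
k=4,j=2: 4>2, c = 5+2 = 7
k=4,j=3: 4>3, c = 7+1 = 8
k=4,j=4: not 4>4, c = 8+1 = 9
k=4,j=5: not 4>5, c = 9+1 = 10
k=4,j=6: not 4>6, c = 10+1 = 11
k=5,j=2: 5>2, c = 11+3 = 14
k=5,j=3: 5>3, c = 14+2 = 16
k=5,j=4: 5>4, c = 16+1 = 17
k=5,j=5: not 5>5, c = 17+1 = 18
k=5,j=6: not 5>6, c = 18+1 = 19
k=6,j=2: 6>2, c = 19+4 = 23
k=6,j=3: 6>3, c = 23+3 = 26
k=6,j=4: 6>4, c = 26+2 = 28
k=6,j=5: 6>5, c = 28+1 = 29
k=6,j=6: not 6>6, c = 29+1 = 30
k=7,j=2: 7>2, c = 30+5 = 35
k=7,j=3: 7>3, c = 35+4 = 39
k=7,j=4: 7>4, c = 39+3 = 42
k=7,j=5: 7>5, c = 42+2 = 44
k=7,j=6: 7>6, c = 44+1 = 45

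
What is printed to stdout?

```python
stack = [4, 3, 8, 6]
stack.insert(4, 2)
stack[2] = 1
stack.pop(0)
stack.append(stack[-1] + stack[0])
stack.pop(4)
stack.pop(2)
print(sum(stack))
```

6

insert 2 at 4 → [4, 3, 8, 6, 2]
stack[2] = 1 → [4, 3, 1, 6, 2]
pop(0) removes 4 → [3, 1, 6, 2]
append stack[-1]+stack[0] = 2+3 = 5 → [3, 1, 6, 2, 5]
pop(4) removes 5 → [3, 1, 6, 2]
pop(2) removes 6 → [3, 1, 2]
sum = 6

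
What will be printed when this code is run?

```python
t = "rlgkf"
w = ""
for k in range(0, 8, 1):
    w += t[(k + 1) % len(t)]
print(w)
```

k=0: add t[1]='l' → 'l'
k=1: add t[2]='g' → 'lg'
k=2: add t[3]='k' → 'lgk'
k=3: add t[4]='f' → 'lgkf'
k=4: add t[0]='r' → 'lgkfr'
k=5: add t[1]='l' → 'lgkfrl'
k=6: add t[2]='g' → 'lgkfrlg'
k=7: add t[3]='k' → 'lgkfrlgk'

lgkfrlgk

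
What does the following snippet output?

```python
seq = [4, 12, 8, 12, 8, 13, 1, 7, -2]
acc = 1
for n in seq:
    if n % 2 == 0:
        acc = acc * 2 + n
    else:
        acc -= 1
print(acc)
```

n=4: even, acc = 1*2+4 = 6
n=12: even, acc = 6*2+12 = 24
n=8: even, acc = 24*2+8 = 56
n=12: even, acc = 56*2+12 = 124
n=8: even, acc = 124*2+8 = 256
n=13: not even, acc = 256-1 = 255
n=1: not even, acc = 255-1 = 254
n=7: not even, acc = 254-1 = 253
n=-2: even, acc = 253*2+(-2) = 504

504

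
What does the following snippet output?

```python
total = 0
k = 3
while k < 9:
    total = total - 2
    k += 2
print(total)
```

-6

k=3: total = 0-2 = -2
k=5: total = (-2)-2 = -4
k=7: total = (-4)-2 = -6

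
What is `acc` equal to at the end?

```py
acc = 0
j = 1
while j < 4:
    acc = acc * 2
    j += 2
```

0

j=1: acc = 0*2 = 0
j=3: acc = 0*2 = 0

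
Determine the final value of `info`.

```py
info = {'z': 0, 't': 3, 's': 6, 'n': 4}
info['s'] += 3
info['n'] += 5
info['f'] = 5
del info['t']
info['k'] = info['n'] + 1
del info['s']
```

info['s'] = 6+3 = 9 → {'z': 0, 't': 3, 's': 9, 'n': 4}
info['n'] = 4+5 = 9 → {'z': 0, 't': 3, 's': 9, 'n': 9}
info['f'] = 5 → {'z': 0, 't': 3, 's': 9, 'n': 9, 'f': 5}
del 't' → {'z': 0, 's': 9, 'n': 9, 'f': 5}
info['k'] = info['n']+1 = 10 → {'z': 0, 's': 9, 'n': 9, 'f': 5, 'k': 10}
del 's' → {'z': 0, 'n': 9, 'f': 5, 'k': 10}

{'z': 0, 'n': 9, 'f': 5, 'k': 10}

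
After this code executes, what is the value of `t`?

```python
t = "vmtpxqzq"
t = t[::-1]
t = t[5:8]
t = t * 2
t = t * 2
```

'tmvtmvtmvtmv'

reverse → 'qzqxptmv'
slice [5:8] → 'tmv'
repeat ×2 → 'tmvtmv'
repeat ×2 → 'tmvtmvtmvtmv'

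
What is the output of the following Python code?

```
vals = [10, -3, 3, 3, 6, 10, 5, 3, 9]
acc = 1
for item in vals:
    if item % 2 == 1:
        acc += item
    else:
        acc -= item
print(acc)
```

-5

item=10: not odd, acc = 1-10 = -9
item=-3: odd, acc = (-9)+(-3) = -12
item=3: odd, acc = (-12)+3 = -9
item=3: odd, acc = (-9)+3 = -6
item=6: not odd, acc = (-6)-6 = -12
item=10: not odd, acc = (-12)-10 = -22
item=5: odd, acc = (-22)+5 = -17
item=3: odd, acc = (-17)+3 = -14
item=9: odd, acc = (-14)+9 = -5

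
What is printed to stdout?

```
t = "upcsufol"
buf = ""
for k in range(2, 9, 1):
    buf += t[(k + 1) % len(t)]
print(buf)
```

k=2: add t[3]='s' → 's'
k=3: add t[4]='u' → 'su'
k=4: add t[5]='f' → 'suf'
k=5: add t[6]='o' → 'sufo'
k=6: add t[7]='l' → 'sufol'
k=7: add t[0]='u' → 'sufolu'
k=8: add t[1]='p' → 'sufolup'

sufolup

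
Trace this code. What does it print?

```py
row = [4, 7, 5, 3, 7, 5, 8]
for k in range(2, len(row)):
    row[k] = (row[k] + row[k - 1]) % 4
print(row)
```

[4, 7, 0, 3, 2, 3, 3]

k=2: row[2] = (5+7)%4 = 0 → [4, 7, 0, 3, 7, 5, 8]
k=3: row[3] = (3+0)%4 = 3 → [4, 7, 0, 3, 7, 5, 8]
k=4: row[4] = (7+3)%4 = 2 → [4, 7, 0, 3, 2, 5, 8]
k=5: row[5] = (5+2)%4 = 3 → [4, 7, 0, 3, 2, 3, 8]
k=6: row[6] = (8+3)%4 = 3 → [4, 7, 0, 3, 2, 3, 3]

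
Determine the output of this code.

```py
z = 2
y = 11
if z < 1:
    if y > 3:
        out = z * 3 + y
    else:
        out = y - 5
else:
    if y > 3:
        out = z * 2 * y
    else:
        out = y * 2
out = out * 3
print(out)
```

z=2, y=11
z < 1 is False; y > 3 is True
→ out = z * 2 * y = 44
out = 44*3 = 132

132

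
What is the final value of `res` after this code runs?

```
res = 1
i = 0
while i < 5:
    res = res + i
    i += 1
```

11

i=0: res = 1+0 = 1
i=1: res = 1+1 = 2
i=2: res = 2+2 = 4
i=3: res = 4+3 = 7
i=4: res = 7+4 = 11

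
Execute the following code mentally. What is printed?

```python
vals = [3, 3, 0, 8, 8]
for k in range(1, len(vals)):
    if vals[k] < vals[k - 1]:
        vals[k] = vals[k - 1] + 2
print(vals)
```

k=1: 3>=3, unchanged → [3, 3, 0, 8, 8]
k=2: 0<3, vals[2] = 3+2 = 5 → [3, 3, 5, 8, 8]
k=3: 8>=5, unchanged → [3, 3, 5, 8, 8]
k=4: 8>=8, unchanged → [3, 3, 5, 8, 8]

[3, 3, 5, 8, 8]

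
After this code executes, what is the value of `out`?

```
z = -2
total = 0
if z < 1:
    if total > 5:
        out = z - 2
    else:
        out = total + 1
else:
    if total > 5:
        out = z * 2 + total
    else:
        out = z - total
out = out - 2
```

-1

z=-2, total=0
z < 1 is True; total > 5 is False
→ out = total + 1 = 1
out = 1-2 = -1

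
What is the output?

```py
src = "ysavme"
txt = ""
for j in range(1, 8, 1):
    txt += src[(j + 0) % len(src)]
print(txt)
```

j=1: add src[1]='s' → 's'
j=2: add src[2]='a' → 'sa'
j=3: add src[3]='v' → 'sav'
j=4: add src[4]='m' → 'savm'
j=5: add src[5]='e' → 'savme'
j=6: add src[0]='y' → 'savmey'
j=7: add src[1]='s' → 'savmeys'

savmeys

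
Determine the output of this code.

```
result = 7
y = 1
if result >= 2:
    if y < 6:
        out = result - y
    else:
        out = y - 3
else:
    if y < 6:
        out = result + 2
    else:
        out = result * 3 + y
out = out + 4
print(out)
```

10

result=7, y=1
result >= 2 is True; y < 6 is True
→ out = result - y = 6
out = 6+4 = 10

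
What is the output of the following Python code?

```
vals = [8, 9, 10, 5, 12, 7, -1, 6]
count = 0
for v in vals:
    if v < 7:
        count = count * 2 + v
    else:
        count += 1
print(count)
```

v=8: not <7, count = 0+1 = 1
v=9: not <7, count = 1+1 = 2
v=10: not <7, count = 2+1 = 3
v=5: <7, count = 3*2+5 = 11
v=12: not <7, count = 11+1 = 12
v=7: not <7, count = 12+1 = 13
v=-1: <7, count = 13*2+(-1) = 25
v=6: <7, count = 25*2+6 = 56

56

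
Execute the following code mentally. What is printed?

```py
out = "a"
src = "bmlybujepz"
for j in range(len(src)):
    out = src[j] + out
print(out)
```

j=0: prepend 'b' → 'ba'
j=1: prepend 'm' → 'mba'
j=2: prepend 'l' → 'lmba'
j=3: prepend 'y' → 'ylmba'
j=4: prepend 'b' → 'bylmba'
j=5: prepend 'u' → 'ubylmba'
j=6: prepend 'j' → 'jubylmba'
j=7: prepend 'e' → 'ejubylmba'
j=8: prepend 'p' → 'pejubylmba'
j=9: prepend 'z' → 'zpejubylmba'

zpejubylmba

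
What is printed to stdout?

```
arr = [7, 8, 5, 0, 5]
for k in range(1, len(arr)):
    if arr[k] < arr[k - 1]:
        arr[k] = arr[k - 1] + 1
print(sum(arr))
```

45

k=1: 8>=7, unchanged → [7, 8, 5, 0, 5]
k=2: 5<8, arr[2] = 8+1 = 9 → [7, 8, 9, 0, 5]
k=3: 0<9, arr[3] = 9+1 = 10 → [7, 8, 9, 10, 5]
k=4: 5<10, arr[4] = 10+1 = 11 → [7, 8, 9, 10, 11]
sum = 45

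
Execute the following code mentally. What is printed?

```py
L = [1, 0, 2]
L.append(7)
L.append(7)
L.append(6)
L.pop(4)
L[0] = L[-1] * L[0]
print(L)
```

[6, 0, 2, 7, 6]

append 7 → [1, 0, 2, 7]
append 7 → [1, 0, 2, 7, 7]
append 6 → [1, 0, 2, 7, 7, 6]
pop(4) removes 7 → [1, 0, 2, 7, 6]
L[0] = L[-1]*L[0] = 6*1 = 6 → [6, 0, 2, 7, 6]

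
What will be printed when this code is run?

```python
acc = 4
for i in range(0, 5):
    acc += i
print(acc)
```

i=0: acc = 4+0 = 4
i=1: acc = 4+1 = 5
i=2: acc = 5+2 = 7
i=3: acc = 7+3 = 10
i=4: acc = 10+4 = 14

14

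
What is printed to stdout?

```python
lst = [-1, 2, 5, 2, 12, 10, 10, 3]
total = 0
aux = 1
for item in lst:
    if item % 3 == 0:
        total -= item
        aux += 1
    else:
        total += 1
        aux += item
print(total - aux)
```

item=-1: not %3==0, total = 0+1 = 1; aux=0
item=2: not %3==0, total = 1+1 = 2; aux=2
item=5: not %3==0, total = 2+1 = 3; aux=7
item=2: not %3==0, total = 3+1 = 4; aux=9
item=12: %3==0, total = 4-12 = -8; aux=10
item=10: not %3==0, total = (-8)+1 = -7; aux=20
item=10: not %3==0, total = (-7)+1 = -6; aux=30
item=3: %3==0, total = (-6)-3 = -9; aux=31
total-aux = (-9)-31 = -40

-40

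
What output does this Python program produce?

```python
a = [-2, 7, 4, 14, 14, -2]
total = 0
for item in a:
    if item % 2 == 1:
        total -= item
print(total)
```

-7

item=-2: not odd
item=7: odd, total = 0-7 = -7
item=4: not odd
item=14: not odd
item=14: not odd
item=-2: not odd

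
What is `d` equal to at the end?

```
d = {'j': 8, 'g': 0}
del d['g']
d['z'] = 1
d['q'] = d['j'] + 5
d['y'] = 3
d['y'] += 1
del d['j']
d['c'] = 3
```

del 'g' → {'j': 8}
d['z'] = 1 → {'j': 8, 'z': 1}
d['q'] = d['j']+5 = 13 → {'j': 8, 'z': 1, 'q': 13}
d['y'] = 3 → {'j': 8, 'z': 1, 'q': 13, 'y': 3}
d['y'] = 3+1 = 4 → {'j': 8, 'z': 1, 'q': 13, 'y': 4}
del 'j' → {'z': 1, 'q': 13, 'y': 4}
d['c'] = 3 → {'z': 1, 'q': 13, 'y': 4, 'c': 3}

{'z': 1, 'q': 13, 'y': 4, 'c': 3}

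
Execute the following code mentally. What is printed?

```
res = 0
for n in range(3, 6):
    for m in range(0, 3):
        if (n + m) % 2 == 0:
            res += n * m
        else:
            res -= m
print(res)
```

11

n=3,m=0: odd sum, res = 0-0 = 0
n=3,m=1: even sum, res = 0+3 = 3
n=3,m=2: odd sum, res = 3-2 = 1
n=4,m=0: even sum, res = 1+0 = 1
n=4,m=1: odd sum, res = 1-1 = 0
n=4,m=2: even sum, res = 0+8 = 8
n=5,m=0: odd sum, res = 8-0 = 8
n=5,m=1: even sum, res = 8+5 = 13
n=5,m=2: odd sum, res = 13-2 = 11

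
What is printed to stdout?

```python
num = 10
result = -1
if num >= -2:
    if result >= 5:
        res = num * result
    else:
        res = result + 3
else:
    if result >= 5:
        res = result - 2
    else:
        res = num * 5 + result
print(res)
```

num=10, result=-1
num >= -2 is True; result >= 5 is False
→ res = result + 3 = 2

2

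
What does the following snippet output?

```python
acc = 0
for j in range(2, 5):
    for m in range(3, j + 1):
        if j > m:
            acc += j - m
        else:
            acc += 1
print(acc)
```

j=3,m=3: not 3>3, acc = 0+1 = 1
j=4,m=3: 4>3, acc = 1+1 = 2
j=4,m=4: not 4>4, acc = 2+1 = 3

3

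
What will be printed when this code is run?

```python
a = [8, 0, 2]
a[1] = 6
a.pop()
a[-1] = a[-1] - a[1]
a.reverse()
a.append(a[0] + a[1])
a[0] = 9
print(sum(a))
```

a[1] = 6 → [8, 6, 2]
pop() removes 2 → [8, 6]
a[-1] = a[-1]-a[1] = 6-6 = 0 → [8, 0]
reverse → [0, 8]
append a[0]+a[1] = 0+8 = 8 → [0, 8, 8]
a[0] = 9 → [9, 8, 8]
sum = 25

25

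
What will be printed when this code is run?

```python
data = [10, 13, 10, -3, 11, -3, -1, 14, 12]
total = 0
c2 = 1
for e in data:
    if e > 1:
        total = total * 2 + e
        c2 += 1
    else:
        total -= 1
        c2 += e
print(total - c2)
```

e=10: >1, total = 0*2+10 = 10; c2=2
e=13: >1, total = 10*2+13 = 33; c2=3
e=10: >1, total = 33*2+10 = 76; c2=4
e=-3: not >1, total = 76-1 = 75; c2=1
e=11: >1, total = 75*2+11 = 161; c2=2
e=-3: not >1, total = 161-1 = 160; c2=-1
e=-1: not >1, total = 160-1 = 159; c2=-2
e=14: >1, total = 159*2+14 = 332; c2=-1
e=12: >1, total = 332*2+12 = 676; c2=0
total-c2 = 676-0 = 676

676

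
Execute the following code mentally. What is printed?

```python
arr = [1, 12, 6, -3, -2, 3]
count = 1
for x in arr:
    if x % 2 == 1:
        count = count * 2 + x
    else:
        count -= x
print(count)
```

x=1: odd, count = 1*2+1 = 3
x=12: not odd, count = 3-12 = -9
x=6: not odd, count = (-9)-6 = -15
x=-3: odd, count = (-15)*2+(-3) = -33
x=-2: not odd, count = (-33)-(-2) = -31
x=3: odd, count = (-31)*2+3 = -59

-59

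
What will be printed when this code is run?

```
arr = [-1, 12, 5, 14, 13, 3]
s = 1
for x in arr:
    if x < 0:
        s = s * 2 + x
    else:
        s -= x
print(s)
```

x=-1: <0, s = 1*2+(-1) = 1
x=12: not <0, s = 1-12 = -11
x=5: not <0, s = (-11)-5 = -16
x=14: not <0, s = (-16)-14 = -30
x=13: not <0, s = (-30)-13 = -43
x=3: not <0, s = (-43)-3 = -46

-46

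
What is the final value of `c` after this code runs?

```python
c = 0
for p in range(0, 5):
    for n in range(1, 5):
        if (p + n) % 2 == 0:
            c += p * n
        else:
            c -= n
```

28

p=0,n=1: odd sum, c = 0-1 = -1
p=0,n=2: even sum, c = (-1)+0 = -1
p=0,n=3: odd sum, c = (-1)-3 = -4
p=0,n=4: even sum, c = (-4)+0 = -4
p=1,n=1: even sum, c = (-4)+1 = -3
p=1,n=2: odd sum, c = (-3)-2 = -5
p=1,n=3: even sum, c = (-5)+3 = -2
p=1,n=4: odd sum, c = (-2)-4 = -6
p=2,n=1: odd sum, c = (-6)-1 = -7
p=2,n=2: even sum, c = (-7)+4 = -3
p=2,n=3: odd sum, c = (-3)-3 = -6
p=2,n=4: even sum, c = (-6)+8 = 2
p=3,n=1: even sum, c = 2+3 = 5
p=3,n=2: odd sum, c = 5-2 = 3
p=3,n=3: even sum, c = 3+9 = 12
p=3,n=4: odd sum, c = 12-4 = 8
p=4,n=1: odd sum, c = 8-1 = 7
p=4,n=2: even sum, c = 7+8 = 15
p=4,n=3: odd sum, c = 15-3 = 12
p=4,n=4: even sum, c = 12+16 = 28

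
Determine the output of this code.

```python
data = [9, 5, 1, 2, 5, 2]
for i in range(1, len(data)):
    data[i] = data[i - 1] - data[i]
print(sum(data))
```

7

i=1: data[1] = 9-5 = 4 → [9, 4, 1, 2, 5, 2]
i=2: data[2] = 4-1 = 3 → [9, 4, 3, 2, 5, 2]
i=3: data[3] = 3-2 = 1 → [9, 4, 3, 1, 5, 2]
i=4: data[4] = 1-5 = -4 → [9, 4, 3, 1, -4, 2]
i=5: data[5] = (-4)-2 = -6 → [9, 4, 3, 1, -4, -6]
sum = 7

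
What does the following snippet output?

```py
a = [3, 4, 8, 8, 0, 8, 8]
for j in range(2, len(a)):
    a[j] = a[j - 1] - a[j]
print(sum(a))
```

-69

j=2: a[2] = 4-8 = -4 → [3, 4, -4, 8, 0, 8, 8]
j=3: a[3] = (-4)-8 = -12 → [3, 4, -4, -12, 0, 8, 8]
j=4: a[4] = (-12)-0 = -12 → [3, 4, -4, -12, -12, 8, 8]
j=5: a[5] = (-12)-8 = -20 → [3, 4, -4, -12, -12, -20, 8]
j=6: a[6] = (-20)-8 = -28 → [3, 4, -4, -12, -12, -20, -28]
sum = -69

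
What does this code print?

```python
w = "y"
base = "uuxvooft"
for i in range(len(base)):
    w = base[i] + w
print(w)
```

tfoovxuuy

i=0: prepend 'u' → 'uy'
i=1: prepend 'u' → 'uuy'
i=2: prepend 'x' → 'xuuy'
i=3: prepend 'v' → 'vxuuy'
i=4: prepend 'o' → 'ovxuuy'
i=5: prepend 'o' → 'oovxuuy'
i=6: prepend 'f' → 'foovxuuy'
i=7: prepend 't' → 'tfoovxuuy'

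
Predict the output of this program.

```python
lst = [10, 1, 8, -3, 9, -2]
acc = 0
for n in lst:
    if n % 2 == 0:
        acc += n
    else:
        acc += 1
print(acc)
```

n=10: even, acc = 0+10 = 10
n=1: not even, acc = 10+1 = 11
n=8: even, acc = 11+8 = 19
n=-3: not even, acc = 19+1 = 20
n=9: not even, acc = 20+1 = 21
n=-2: even, acc = 21+(-2) = 19

19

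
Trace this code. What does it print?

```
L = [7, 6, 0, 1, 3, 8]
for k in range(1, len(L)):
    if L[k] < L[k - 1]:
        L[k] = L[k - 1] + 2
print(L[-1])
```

k=1: 6<7, L[1] = 7+2 = 9 → [7, 9, 0, 1, 3, 8]
k=2: 0<9, L[2] = 9+2 = 11 → [7, 9, 11, 1, 3, 8]
k=3: 1<11, L[3] = 11+2 = 13 → [7, 9, 11, 13, 3, 8]
k=4: 3<13, L[4] = 13+2 = 15 → [7, 9, 11, 13, 15, 8]
k=5: 8<15, L[5] = 15+2 = 17 → [7, 9, 11, 13, 15, 17]

17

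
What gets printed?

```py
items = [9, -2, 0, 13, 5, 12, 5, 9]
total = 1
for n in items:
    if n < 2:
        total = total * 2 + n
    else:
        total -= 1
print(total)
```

-9

n=9: not <2, total = 1-1 = 0
n=-2: <2, total = 0*2+(-2) = -2
n=0: <2, total = (-2)*2+0 = -4
n=13: not <2, total = (-4)-1 = -5
n=5: not <2, total = (-5)-1 = -6
n=12: not <2, total = (-6)-1 = -7
n=5: not <2, total = (-7)-1 = -8
n=9: not <2, total = (-8)-1 = -9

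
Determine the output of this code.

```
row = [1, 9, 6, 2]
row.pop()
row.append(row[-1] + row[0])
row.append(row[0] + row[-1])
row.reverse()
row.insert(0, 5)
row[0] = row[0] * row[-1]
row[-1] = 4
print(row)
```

[5, 8, 7, 6, 9, 4]

pop() removes 2 → [1, 9, 6]
append row[-1]+row[0] = 6+1 = 7 → [1, 9, 6, 7]
append row[0]+row[-1] = 1+7 = 8 → [1, 9, 6, 7, 8]
reverse → [8, 7, 6, 9, 1]
insert 5 at 0 → [5, 8, 7, 6, 9, 1]
row[0] = row[0]*row[-1] = 5*1 = 5 → [5, 8, 7, 6, 9, 1]
row[-1] = 4 → [5, 8, 7, 6, 9, 4]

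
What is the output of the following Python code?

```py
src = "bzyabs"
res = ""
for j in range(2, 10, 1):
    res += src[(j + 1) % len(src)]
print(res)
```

j=2: add src[3]='a' → 'a'
j=3: add src[4]='b' → 'ab'
j=4: add src[5]='s' → 'abs'
j=5: add src[0]='b' → 'absb'
j=6: add src[1]='z' → 'absbz'
j=7: add src[2]='y' → 'absbzy'
j=8: add src[3]='a' → 'absbzya'
j=9: add src[4]='b' → 'absbzyab'

absbzyab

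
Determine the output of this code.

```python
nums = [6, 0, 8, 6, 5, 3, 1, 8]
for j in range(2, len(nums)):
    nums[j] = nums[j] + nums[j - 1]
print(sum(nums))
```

j=2: nums[2] = 8+0 = 8 → [6, 0, 8, 6, 5, 3, 1, 8]
j=3: nums[3] = 6+8 = 14 → [6, 0, 8, 14, 5, 3, 1, 8]
j=4: nums[4] = 5+14 = 19 → [6, 0, 8, 14, 19, 3, 1, 8]
j=5: nums[5] = 3+19 = 22 → [6, 0, 8, 14, 19, 22, 1, 8]
j=6: nums[6] = 1+22 = 23 → [6, 0, 8, 14, 19, 22, 23, 8]
j=7: nums[7] = 8+23 = 31 → [6, 0, 8, 14, 19, 22, 23, 31]
sum = 123

123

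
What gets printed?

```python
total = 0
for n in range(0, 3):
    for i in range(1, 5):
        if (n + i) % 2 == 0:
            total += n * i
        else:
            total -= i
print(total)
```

n=0,i=1: odd sum, total = 0-1 = -1
n=0,i=2: even sum, total = (-1)+0 = -1
n=0,i=3: odd sum, total = (-1)-3 = -4
n=0,i=4: even sum, total = (-4)+0 = -4
n=1,i=1: even sum, total = (-4)+1 = -3
n=1,i=2: odd sum, total = (-3)-2 = -5
n=1,i=3: even sum, total = (-5)+3 = -2
n=1,i=4: odd sum, total = (-2)-4 = -6
n=2,i=1: odd sum, total = (-6)-1 = -7
n=2,i=2: even sum, total = (-7)+4 = -3
n=2,i=3: odd sum, total = (-3)-3 = -6
n=2,i=4: even sum, total = (-6)+8 = 2

2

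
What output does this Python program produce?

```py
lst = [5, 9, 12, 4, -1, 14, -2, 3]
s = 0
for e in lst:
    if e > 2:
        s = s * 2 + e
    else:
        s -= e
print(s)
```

455

e=5: >2, s = 0*2+5 = 5
e=9: >2, s = 5*2+9 = 19
e=12: >2, s = 19*2+12 = 50
e=4: >2, s = 50*2+4 = 104
e=-1: not >2, s = 104-(-1) = 105
e=14: >2, s = 105*2+14 = 224
e=-2: not >2, s = 224-(-2) = 226
e=3: >2, s = 226*2+3 = 455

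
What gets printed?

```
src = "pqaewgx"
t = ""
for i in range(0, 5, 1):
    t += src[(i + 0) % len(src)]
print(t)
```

i=0: add src[0]='p' → 'p'
i=1: add src[1]='q' → 'pq'
i=2: add src[2]='a' → 'pqa'
i=3: add src[3]='e' → 'pqae'
i=4: add src[4]='w' → 'pqaew'

pqaew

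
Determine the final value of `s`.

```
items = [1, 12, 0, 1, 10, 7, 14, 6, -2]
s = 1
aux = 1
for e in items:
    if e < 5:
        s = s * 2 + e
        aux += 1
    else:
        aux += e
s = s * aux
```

e=1: <5, s = 1*2+1 = 3; aux=2
e=12: not <5; aux=14
e=0: <5, s = 3*2+0 = 6; aux=15
e=1: <5, s = 6*2+1 = 13; aux=16
e=10: not <5; aux=26
e=7: not <5; aux=33
e=14: not <5; aux=47
e=6: not <5; aux=53
e=-2: <5, s = 13*2+(-2) = 24; aux=54
s*aux = 24*54 = 1296

1296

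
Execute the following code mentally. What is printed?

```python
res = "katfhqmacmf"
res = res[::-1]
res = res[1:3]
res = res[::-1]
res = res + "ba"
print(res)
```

reverse → 'fmcamqhftak'
slice [1:3] → 'mc'
reverse → 'cm'
+ 'ba' → 'cmba'

cmba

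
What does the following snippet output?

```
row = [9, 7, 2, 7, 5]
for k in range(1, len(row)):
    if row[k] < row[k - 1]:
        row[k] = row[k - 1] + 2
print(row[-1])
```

17

k=1: 7<9, row[1] = 9+2 = 11 → [9, 11, 2, 7, 5]
k=2: 2<11, row[2] = 11+2 = 13 → [9, 11, 13, 7, 5]
k=3: 7<13, row[3] = 13+2 = 15 → [9, 11, 13, 15, 5]
k=4: 5<15, row[4] = 15+2 = 17 → [9, 11, 13, 15, 17]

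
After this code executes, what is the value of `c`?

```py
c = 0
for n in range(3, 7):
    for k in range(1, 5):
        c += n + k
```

n=3,k=1: c = 0+4 = 4
n=3,k=2: c = 4+5 = 9
n=3,k=3: c = 9+6 = 15
n=3,k=4: c = 15+7 = 22
n=4,k=1: c = 22+5 = 27
n=4,k=2: c = 27+6 = 33
n=4,k=3: c = 33+7 = 40
n=4,k=4: c = 40+8 = 48
n=5,k=1: c = 48+6 = 54
n=5,k=2: c = 54+7 = 61
n=5,k=3: c = 61+8 = 69
n=5,k=4: c = 69+9 = 78
n=6,k=1: c = 78+7 = 85
n=6,k=2: c = 85+8 = 93
n=6,k=3: c = 93+9 = 102
n=6,k=4: c = 102+10 = 112

112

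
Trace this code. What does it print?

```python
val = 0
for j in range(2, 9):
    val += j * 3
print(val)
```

j=2: val = 0+2*3 = 6
j=3: val = 6+3*3 = 15
j=4: val = 15+4*3 = 27
j=5: val = 27+5*3 = 42
j=6: val = 42+6*3 = 60
j=7: val = 60+7*3 = 81
j=8: val = 81+8*3 = 105

105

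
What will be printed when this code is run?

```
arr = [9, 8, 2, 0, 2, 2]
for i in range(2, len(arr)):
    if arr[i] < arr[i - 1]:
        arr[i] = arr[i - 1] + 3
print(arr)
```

i=2: 2<8, arr[2] = 8+3 = 11 → [9, 8, 11, 0, 2, 2]
i=3: 0<11, arr[3] = 11+3 = 14 → [9, 8, 11, 14, 2, 2]
i=4: 2<14, arr[4] = 14+3 = 17 → [9, 8, 11, 14, 17, 2]
i=5: 2<17, arr[5] = 17+3 = 20 → [9, 8, 11, 14, 17, 20]

[9, 8, 11, 14, 17, 20]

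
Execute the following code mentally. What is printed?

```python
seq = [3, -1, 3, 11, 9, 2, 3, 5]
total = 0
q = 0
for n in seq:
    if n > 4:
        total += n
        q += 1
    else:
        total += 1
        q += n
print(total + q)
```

43

n=3: not >4, total = 0+1 = 1; q=3
n=-1: not >4, total = 1+1 = 2; q=2
n=3: not >4, total = 2+1 = 3; q=5
n=11: >4, total = 3+11 = 14; q=6
n=9: >4, total = 14+9 = 23; q=7
n=2: not >4, total = 23+1 = 24; q=9
n=3: not >4, total = 24+1 = 25; q=12
n=5: >4, total = 25+5 = 30; q=13
total+q = 30+13 = 43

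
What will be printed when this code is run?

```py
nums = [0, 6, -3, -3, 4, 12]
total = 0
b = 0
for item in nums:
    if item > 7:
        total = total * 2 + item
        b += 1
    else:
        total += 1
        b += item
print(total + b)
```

item=0: not >7, total = 0+1 = 1; b=0
item=6: not >7, total = 1+1 = 2; b=6
item=-3: not >7, total = 2+1 = 3; b=3
item=-3: not >7, total = 3+1 = 4; b=0
item=4: not >7, total = 4+1 = 5; b=4
item=12: >7, total = 5*2+12 = 22; b=5
total+b = 22+5 = 27

27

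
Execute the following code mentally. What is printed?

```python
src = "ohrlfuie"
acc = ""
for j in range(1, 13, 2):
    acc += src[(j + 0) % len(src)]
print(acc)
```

j=1: add src[1]='h' → 'h'
j=3: add src[3]='l' → 'hl'
j=5: add src[5]='u' → 'hlu'
j=7: add src[7]='e' → 'hlue'
j=9: add src[1]='h' → 'hlueh'
j=11: add src[3]='l' → 'hluehl'

hluehl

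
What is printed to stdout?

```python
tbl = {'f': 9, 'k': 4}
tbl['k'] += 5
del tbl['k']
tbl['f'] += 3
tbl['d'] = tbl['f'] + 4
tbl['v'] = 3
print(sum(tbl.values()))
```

tbl['k'] = 4+5 = 9 → {'f': 9, 'k': 9}
del 'k' → {'f': 9}
tbl['f'] = 9+3 = 12 → {'f': 12}
tbl['d'] = tbl['f']+4 = 16 → {'f': 12, 'd': 16}
tbl['v'] = 3 → {'f': 12, 'd': 16, 'v': 3}
sum of values = 31

31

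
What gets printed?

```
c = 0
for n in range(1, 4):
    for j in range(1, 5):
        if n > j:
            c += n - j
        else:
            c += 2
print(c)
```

22

n=1,j=1: not 1>1, c = 0+2 = 2
n=1,j=2: not 1>2, c = 2+2 = 4
n=1,j=3: not 1>3, c = 4+2 = 6
n=1,j=4: not 1>4, c = 6+2 = 8
n=2,j=1: 2>1, c = 8+1 = 9
n=2,j=2: not 2>2, c = 9+2 = 11
n=2,j=3: not 2>3, c = 11+2 = 13
n=2,j=4: not 2>4, c = 13+2 = 15
n=3,j=1: 3>1, c = 15+2 = 17
n=3,j=2: 3>2, c = 17+1 = 18
n=3,j=3: not 3>3, c = 18+2 = 20
n=3,j=4: not 3>4, c = 20+2 = 22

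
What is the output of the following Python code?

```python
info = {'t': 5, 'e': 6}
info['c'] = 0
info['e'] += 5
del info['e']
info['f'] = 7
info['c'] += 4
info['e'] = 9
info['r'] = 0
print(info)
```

info['c'] = 0 → {'t': 5, 'e': 6, 'c': 0}
info['e'] = 6+5 = 11 → {'t': 5, 'e': 11, 'c': 0}
del 'e' → {'t': 5, 'c': 0}
info['f'] = 7 → {'t': 5, 'c': 0, 'f': 7}
info['c'] = 0+4 = 4 → {'t': 5, 'c': 4, 'f': 7}
info['e'] = 9 → {'t': 5, 'c': 4, 'f': 7, 'e': 9}
info['r'] = 0 → {'t': 5, 'c': 4, 'f': 7, 'e': 9, 'r': 0}

{'t': 5, 'c': 4, 'f': 7, 'e': 9, 'r': 0}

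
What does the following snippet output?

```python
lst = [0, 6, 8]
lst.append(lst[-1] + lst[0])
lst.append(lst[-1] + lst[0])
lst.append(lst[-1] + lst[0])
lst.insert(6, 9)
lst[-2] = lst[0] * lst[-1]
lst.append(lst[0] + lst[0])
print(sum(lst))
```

append lst[-1]+lst[0] = 8+0 = 8 → [0, 6, 8, 8]
append lst[-1]+lst[0] = 8+0 = 8 → [0, 6, 8, 8, 8]
append lst[-1]+lst[0] = 8+0 = 8 → [0, 6, 8, 8, 8, 8]
insert 9 at 6 → [0, 6, 8, 8, 8, 8, 9]
lst[-2] = lst[0]*lst[-1] = 0*9 = 0 → [0, 6, 8, 8, 8, 0, 9]
append lst[0]+lst[0] = 0+0 = 0 → [0, 6, 8, 8, 8, 0, 9, 0]
sum = 39

39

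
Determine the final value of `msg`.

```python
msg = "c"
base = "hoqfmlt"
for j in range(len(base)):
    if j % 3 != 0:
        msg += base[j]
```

'coqml'

j=0: skip
j=1: add 'o' → 'co'
j=2: add 'q' → 'coq'
j=3: skip
j=4: add 'm' → 'coqm'
j=5: add 'l' → 'coqml'
j=6: skip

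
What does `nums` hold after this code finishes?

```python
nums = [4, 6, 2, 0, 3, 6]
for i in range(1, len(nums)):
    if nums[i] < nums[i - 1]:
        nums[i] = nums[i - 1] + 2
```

[4, 6, 8, 10, 12, 14]

i=1: 6>=4, unchanged → [4, 6, 2, 0, 3, 6]
i=2: 2<6, nums[2] = 6+2 = 8 → [4, 6, 8, 0, 3, 6]
i=3: 0<8, nums[3] = 8+2 = 10 → [4, 6, 8, 10, 3, 6]
i=4: 3<10, nums[4] = 10+2 = 12 → [4, 6, 8, 10, 12, 6]
i=5: 6<12, nums[5] = 12+2 = 14 → [4, 6, 8, 10, 12, 14]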